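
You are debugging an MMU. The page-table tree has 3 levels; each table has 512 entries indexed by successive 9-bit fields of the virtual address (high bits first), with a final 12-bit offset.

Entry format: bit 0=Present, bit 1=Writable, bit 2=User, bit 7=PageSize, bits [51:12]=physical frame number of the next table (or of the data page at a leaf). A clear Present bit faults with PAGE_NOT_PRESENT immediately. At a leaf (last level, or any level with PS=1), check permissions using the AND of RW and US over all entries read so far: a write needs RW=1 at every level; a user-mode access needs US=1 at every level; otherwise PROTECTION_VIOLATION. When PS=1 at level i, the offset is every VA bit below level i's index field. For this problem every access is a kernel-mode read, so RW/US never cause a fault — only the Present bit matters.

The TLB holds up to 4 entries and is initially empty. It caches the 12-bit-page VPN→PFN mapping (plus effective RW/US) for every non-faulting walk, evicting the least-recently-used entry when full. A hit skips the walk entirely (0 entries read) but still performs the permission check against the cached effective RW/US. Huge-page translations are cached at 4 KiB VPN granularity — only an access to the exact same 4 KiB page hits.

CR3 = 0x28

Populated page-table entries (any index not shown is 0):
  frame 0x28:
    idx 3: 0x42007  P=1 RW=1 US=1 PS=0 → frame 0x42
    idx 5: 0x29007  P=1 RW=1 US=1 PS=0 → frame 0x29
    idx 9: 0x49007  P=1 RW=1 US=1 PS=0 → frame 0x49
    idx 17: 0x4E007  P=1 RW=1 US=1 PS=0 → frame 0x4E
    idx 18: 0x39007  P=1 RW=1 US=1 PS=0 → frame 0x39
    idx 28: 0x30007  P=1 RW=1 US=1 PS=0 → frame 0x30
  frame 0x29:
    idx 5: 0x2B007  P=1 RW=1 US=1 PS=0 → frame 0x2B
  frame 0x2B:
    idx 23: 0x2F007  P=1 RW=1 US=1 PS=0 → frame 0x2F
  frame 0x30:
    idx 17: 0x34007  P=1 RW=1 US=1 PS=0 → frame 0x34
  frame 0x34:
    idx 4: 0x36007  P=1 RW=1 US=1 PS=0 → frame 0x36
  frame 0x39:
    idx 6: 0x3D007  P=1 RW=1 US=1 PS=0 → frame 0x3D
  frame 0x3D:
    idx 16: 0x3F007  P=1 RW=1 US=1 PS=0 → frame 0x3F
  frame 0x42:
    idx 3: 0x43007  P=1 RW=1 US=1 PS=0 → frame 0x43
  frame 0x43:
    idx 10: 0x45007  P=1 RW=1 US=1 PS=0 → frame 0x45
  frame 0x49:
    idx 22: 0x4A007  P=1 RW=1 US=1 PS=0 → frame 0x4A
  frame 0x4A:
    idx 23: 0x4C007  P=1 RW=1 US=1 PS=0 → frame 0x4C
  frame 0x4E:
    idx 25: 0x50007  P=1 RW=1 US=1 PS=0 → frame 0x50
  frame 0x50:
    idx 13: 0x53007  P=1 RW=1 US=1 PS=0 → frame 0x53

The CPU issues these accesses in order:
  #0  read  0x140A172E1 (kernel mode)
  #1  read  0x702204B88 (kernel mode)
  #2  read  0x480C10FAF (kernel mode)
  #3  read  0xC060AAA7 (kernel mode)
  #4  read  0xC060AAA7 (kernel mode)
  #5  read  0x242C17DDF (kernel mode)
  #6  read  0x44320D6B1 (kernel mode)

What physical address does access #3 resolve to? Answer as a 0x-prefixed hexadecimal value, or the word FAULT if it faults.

Per-access translation:
#0 VA=0x140A172E1 (r,kernel):
  [0] read 0x28 idx=5: raw=0x29007 flags P=1 W=1 U=1 S=0
  [1] read 0x29 idx=5: raw=0x2B007 flags P=1 W=1 U=1 S=0
  [2] read 0x2B idx=23: raw=0x2F007 flags P=1 W=1 U=1 S=0
  ✓ 0x2F2E1  — 3 lookups
#1 VA=0x702204B88 (r,kernel):
  [0] read 0x28 idx=28: raw=0x30007 flags P=1 W=1 U=1 S=0
  [1] read 0x30 idx=17: raw=0x34007 flags P=1 W=1 U=1 S=0
  [2] read 0x34 idx=4: raw=0x36007 flags P=1 W=1 U=1 S=0
  ✓ 0x36B88  — 3 lookups
#2 VA=0x480C10FAF (r,kernel):
  [0] read 0x28 idx=18: raw=0x39007 flags P=1 W=1 U=1 S=0
  [1] read 0x39 idx=6: raw=0x3D007 flags P=1 W=1 U=1 S=0
  [2] read 0x3D idx=16: raw=0x3F007 flags P=1 W=1 U=1 S=0
  ✓ 0x3FFAF  — 3 lookups
#3 VA=0xC060AAA7 (r,kernel):
  [0] read 0x28 idx=3: raw=0x42007 flags P=1 W=1 U=1 S=0
  [1] read 0x42 idx=3: raw=0x43007 flags P=1 W=1 U=1 S=0
  [2] read 0x43 idx=10: raw=0x45007 flags P=1 W=1 U=1 S=0
  ✓ 0x45AA7  — 3 lookups
#4 VA=0xC060AAA7 (r,kernel):
  TLB hit vpn=0xC060A → PA=0x45AA7
#5 VA=0x242C17DDF (r,kernel):
  [0] read 0x28 idx=9: raw=0x49007 flags P=1 W=1 U=1 S=0
  [1] read 0x49 idx=22: raw=0x4A007 flags P=1 W=1 U=1 S=0
  [2] read 0x4A idx=23: raw=0x4C007 flags P=1 W=1 U=1 S=0
  ✓ 0x4CDDF  — 3 lookups
#6 VA=0x44320D6B1 (r,kernel):
  [0] read 0x28 idx=17: raw=0x4E007 flags P=1 W=1 U=1 S=0
  [1] read 0x4E idx=25: raw=0x50007 flags P=1 W=1 U=1 S=0
  [2] read 0x50 idx=13: raw=0x53007 flags P=1 W=1 U=1 S=0
  ✓ 0x536B1  — 3 lookups

Access #3 PA: 0x45AA7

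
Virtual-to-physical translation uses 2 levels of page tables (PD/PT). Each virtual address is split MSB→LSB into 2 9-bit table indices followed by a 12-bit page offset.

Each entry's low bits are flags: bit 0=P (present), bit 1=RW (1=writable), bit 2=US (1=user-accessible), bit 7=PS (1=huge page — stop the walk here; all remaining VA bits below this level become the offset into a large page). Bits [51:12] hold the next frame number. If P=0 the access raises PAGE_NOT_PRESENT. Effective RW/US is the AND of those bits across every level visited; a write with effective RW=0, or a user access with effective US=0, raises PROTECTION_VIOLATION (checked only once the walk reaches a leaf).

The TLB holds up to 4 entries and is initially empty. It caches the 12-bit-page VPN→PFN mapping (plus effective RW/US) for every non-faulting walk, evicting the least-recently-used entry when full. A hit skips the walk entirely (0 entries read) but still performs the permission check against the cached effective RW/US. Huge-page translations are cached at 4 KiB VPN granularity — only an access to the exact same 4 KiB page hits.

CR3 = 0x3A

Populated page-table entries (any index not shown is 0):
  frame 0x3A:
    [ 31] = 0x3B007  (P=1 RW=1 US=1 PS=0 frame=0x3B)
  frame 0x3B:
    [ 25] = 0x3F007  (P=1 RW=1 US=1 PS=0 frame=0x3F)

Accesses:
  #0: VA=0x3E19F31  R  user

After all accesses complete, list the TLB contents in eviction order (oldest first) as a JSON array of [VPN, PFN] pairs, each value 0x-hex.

Per-access translation:
#0 VA=0x3E19F31 (r,user):
  L0: frame=0x3A idx=31 entry=0x3B007 [P=1 RW=1 US=1 PS=0]
  L1: frame=0x3B idx=25 entry=0x3F007 [P=1 RW=1 US=1 PS=0]
  → PA=0x3FF31  (2 entries read)

TLB: [["0x3E19", "0x3F"]]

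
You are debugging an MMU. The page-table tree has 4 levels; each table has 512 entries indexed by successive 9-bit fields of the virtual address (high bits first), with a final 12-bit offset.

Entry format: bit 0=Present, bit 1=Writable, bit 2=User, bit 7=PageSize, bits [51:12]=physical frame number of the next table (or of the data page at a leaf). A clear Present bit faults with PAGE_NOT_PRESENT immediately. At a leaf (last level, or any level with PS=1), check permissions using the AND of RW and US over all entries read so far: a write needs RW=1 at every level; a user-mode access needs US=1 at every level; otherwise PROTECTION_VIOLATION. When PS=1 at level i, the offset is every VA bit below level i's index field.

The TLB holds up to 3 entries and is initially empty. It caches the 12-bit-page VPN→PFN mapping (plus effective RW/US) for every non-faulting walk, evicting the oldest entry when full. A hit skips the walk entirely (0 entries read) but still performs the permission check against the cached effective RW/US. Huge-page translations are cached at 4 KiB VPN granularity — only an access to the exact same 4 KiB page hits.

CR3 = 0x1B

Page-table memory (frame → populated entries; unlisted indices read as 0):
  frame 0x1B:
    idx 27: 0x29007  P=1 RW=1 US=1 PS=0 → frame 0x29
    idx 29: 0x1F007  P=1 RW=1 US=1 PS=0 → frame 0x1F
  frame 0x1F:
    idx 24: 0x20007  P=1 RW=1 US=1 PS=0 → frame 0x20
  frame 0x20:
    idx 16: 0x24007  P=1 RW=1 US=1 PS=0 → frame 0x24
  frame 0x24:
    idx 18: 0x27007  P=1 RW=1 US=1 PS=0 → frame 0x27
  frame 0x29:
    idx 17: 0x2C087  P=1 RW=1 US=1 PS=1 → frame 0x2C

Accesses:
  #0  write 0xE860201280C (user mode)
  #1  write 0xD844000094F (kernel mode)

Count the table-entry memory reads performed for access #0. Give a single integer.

Trace:
#0 VA=0xE860201280C (w,user):
  L0 @0x1B[29] → 0x1F007  P=1,RW=1,US=1,PS=0
  L1 @0x1F[24] → 0x20007  P=1,RW=1,US=1,PS=0
  L2 @0x20[16] → 0x24007  P=1,RW=1,US=1,PS=0
  L3 @0x24[18] → 0x27007  P=1,RW=1,US=1,PS=0
  ✓ 0x2780C  — 4 lookups
#1 VA=0xD844000094F (w,kernel):
  L0 @0x1B[27] → 0x29007  P=1,RW=1,US=1,PS=0
  L1 @0x29[17] → 0x2C087  P=1,RW=1,US=1,PS=1
  ✓ 0x2C94F (huge @L1)  — 2 lookups

Entries read for #0: 4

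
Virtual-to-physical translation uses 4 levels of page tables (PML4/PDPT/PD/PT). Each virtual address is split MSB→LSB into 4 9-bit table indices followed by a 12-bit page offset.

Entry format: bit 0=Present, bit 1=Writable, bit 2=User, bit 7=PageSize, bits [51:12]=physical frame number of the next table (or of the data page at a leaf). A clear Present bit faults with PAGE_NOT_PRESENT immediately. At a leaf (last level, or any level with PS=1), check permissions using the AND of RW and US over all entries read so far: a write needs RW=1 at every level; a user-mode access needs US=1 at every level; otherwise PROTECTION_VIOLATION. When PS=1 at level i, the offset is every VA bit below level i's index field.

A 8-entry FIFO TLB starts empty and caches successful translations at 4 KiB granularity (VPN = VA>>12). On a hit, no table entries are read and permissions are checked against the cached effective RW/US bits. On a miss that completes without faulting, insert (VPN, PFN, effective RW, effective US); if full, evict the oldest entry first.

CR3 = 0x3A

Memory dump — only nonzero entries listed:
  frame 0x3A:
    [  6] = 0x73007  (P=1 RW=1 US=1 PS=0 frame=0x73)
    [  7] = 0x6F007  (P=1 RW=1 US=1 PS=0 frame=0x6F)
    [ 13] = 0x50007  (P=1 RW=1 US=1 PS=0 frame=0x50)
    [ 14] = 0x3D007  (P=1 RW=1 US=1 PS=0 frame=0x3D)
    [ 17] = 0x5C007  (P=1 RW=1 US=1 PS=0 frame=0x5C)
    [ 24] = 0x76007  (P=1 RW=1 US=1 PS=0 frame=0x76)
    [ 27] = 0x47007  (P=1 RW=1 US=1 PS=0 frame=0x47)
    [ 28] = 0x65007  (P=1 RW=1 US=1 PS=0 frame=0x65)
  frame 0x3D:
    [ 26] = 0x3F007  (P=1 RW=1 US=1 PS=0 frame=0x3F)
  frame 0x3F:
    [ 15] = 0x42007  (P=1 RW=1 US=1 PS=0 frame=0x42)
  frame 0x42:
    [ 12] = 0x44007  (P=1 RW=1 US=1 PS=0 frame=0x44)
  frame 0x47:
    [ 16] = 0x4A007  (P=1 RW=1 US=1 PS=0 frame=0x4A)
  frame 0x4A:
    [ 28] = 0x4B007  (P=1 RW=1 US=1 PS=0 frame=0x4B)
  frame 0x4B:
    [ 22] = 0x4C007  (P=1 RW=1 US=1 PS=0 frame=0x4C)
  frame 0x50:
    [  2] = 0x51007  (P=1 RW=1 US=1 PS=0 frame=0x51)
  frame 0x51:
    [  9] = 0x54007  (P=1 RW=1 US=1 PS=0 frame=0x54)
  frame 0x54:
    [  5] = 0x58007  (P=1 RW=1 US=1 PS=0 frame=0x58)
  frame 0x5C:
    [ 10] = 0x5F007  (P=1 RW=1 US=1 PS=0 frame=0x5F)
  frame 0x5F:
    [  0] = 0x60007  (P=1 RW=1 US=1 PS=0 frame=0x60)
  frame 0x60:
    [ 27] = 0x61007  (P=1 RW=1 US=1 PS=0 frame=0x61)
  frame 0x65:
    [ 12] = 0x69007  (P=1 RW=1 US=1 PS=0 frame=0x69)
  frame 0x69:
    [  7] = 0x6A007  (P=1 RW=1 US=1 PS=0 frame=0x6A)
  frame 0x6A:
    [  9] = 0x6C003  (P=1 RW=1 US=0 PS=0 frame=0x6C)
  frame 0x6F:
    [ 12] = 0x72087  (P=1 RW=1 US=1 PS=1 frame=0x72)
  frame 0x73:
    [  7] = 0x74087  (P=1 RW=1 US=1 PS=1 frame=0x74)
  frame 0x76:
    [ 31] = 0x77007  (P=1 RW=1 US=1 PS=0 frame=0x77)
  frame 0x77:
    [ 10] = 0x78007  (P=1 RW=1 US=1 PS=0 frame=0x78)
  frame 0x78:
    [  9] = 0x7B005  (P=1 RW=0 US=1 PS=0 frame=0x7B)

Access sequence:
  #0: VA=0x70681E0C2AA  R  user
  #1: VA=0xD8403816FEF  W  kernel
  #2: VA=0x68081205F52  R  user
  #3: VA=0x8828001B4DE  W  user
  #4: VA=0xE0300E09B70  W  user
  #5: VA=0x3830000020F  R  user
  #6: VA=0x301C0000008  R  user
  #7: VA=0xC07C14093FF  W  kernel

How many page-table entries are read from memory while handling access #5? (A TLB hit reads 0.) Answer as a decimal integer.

Per-access translation:
#0 VA=0x70681E0C2AA (r,user):
  L0 @0x3A[14] → 0x3D007  P=1,RW=1,US=1,PS=0
  L1 @0x3D[26] → 0x3F007  P=1,RW=1,US=1,PS=0
  L2 @0x3F[15] → 0x42007  P=1,RW=1,US=1,PS=0
  L3 @0x42[12] → 0x44007  P=1,RW=1,US=1,PS=0
  → PA=0x442AA  (4 entries read)
#1 VA=0xD8403816FEF (w,kernel):
  L0 @0x3A[27] → 0x47007  P=1,RW=1,US=1,PS=0
  L1 @0x47[16] → 0x4A007  P=1,RW=1,US=1,PS=0
  L2 @0x4A[28] → 0x4B007  P=1,RW=1,US=1,PS=0
  L3 @0x4B[22] → 0x4C007  P=1,RW=1,US=1,PS=0
  → PA=0x4CFEF  (4 entries read)
#2 VA=0x68081205F52 (r,user):
  L0 @0x3A[13] → 0x50007  P=1,RW=1,US=1,PS=0
  L1 @0x50[2] → 0x51007  P=1,RW=1,US=1,PS=0
  L2 @0x51[9] → 0x54007  P=1,RW=1,US=1,PS=0
  L3 @0x54[5] → 0x58007  P=1,RW=1,US=1,PS=0
  → PA=0x58F52  (4 entries read)
#3 VA=0x8828001B4DE (w,user):
  L0 @0x3A[17] → 0x5C007  P=1,RW=1,US=1,PS=0
  L1 @0x5C[10] → 0x5F007  P=1,RW=1,US=1,PS=0
  L2 @0x5F[0] → 0x60007  P=1,RW=1,US=1,PS=0
  L3 @0x60[27] → 0x61007  P=1,RW=1,US=1,PS=0
  → PA=0x614DE  (4 entries read)
#4 VA=0xE0300E09B70 (w,user):
  L0 @0x3A[28] → 0x65007  P=1,RW=1,US=1,PS=0
  L1 @0x65[12] → 0x69007  P=1,RW=1,US=1,PS=0
  L2 @0x69[7] → 0x6A007  P=1,RW=1,US=1,PS=0
  L3 @0x6A[9] → 0x6C003  P=1,RW=1,US=0,PS=0
  ✗ PROTECTION_VIOLATION  [4 reads]
#5 VA=0x3830000020F (r,user):
  L0 @0x3A[7] → 0x6F007  P=1,RW=1,US=1,PS=0
  L1 @0x6F[12] → 0x72087  P=1,RW=1,US=1,PS=1
  → PA=0x7220F (huge @L1)  (2 entries read)
#6 VA=0x301C0000008 (r,user):
  L0 @0x3A[6] → 0x73007  P=1,RW=1,US=1,PS=0
  L1 @0x73[7] → 0x74087  P=1,RW=1,US=1,PS=1
  → PA=0x74008 (huge @L1)  (2 entries read)
#7 VA=0xC07C14093FF (w,kernel):
  L0 @0x3A[24] → 0x76007  P=1,RW=1,US=1,PS=0
  L1 @0x76[31] → 0x77007  P=1,RW=1,US=1,PS=0
  L2 @0x77[10] → 0x78007  P=1,RW=1,US=1,PS=0
  L3 @0x78[9] → 0x7B005  P=1,RW=0,US=1,PS=0
  ✗ PROTECTION_VIOLATION  [4 reads]

Entries read for #5: 2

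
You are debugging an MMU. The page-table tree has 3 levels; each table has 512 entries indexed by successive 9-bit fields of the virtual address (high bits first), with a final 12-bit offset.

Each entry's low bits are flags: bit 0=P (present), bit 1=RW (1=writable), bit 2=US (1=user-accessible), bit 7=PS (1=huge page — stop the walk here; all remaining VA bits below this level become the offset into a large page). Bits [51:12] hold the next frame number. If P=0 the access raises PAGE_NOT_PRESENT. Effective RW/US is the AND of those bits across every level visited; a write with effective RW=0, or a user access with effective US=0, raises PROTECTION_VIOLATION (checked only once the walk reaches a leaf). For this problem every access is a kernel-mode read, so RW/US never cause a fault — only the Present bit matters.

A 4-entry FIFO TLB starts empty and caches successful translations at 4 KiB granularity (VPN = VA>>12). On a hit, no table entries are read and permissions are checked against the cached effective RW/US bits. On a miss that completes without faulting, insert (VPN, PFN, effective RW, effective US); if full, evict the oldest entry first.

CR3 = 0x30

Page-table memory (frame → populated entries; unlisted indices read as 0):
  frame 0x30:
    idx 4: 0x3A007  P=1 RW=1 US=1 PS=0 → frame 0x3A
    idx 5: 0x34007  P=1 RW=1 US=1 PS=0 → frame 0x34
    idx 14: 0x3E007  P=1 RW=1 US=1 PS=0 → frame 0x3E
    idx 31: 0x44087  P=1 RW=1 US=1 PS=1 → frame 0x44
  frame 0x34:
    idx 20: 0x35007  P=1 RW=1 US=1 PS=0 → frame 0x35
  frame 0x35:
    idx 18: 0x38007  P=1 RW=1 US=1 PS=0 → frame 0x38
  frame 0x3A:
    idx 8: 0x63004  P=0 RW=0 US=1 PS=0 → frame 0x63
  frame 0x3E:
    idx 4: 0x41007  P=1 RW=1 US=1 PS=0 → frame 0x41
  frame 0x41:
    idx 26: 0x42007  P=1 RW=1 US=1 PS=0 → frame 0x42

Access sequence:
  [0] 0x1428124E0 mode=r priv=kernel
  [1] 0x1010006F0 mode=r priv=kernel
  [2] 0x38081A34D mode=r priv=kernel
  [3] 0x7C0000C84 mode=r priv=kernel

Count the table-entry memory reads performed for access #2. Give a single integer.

Trace:
#0 VA=0x1428124E0 (r,kernel):
  lvl0: tbl 0x30, slot 5 ⇒ 0x34007 (P1/RW1/US1/PS0)
  lvl1: tbl 0x34, slot 20 ⇒ 0x35007 (P1/RW1/US1/PS0)
  lvl2: tbl 0x35, slot 18 ⇒ 0x38007 (P1/RW1/US1/PS0)
  ⇒ phys 0x384E0  [3 reads]
#1 VA=0x1010006F0 (r,kernel):
  lvl0: tbl 0x30, slot 4 ⇒ 0x3A007 (P1/RW1/US1/PS0)
  lvl1: tbl 0x3A, slot 8 ⇒ 0x63004 (P0/RW0/US1/PS0)
  ⇒ fault: PAGE_NOT_PRESENT  — 2 lookups
#2 VA=0x38081A34D (r,kernel):
  lvl0: tbl 0x30, slot 14 ⇒ 0x3E007 (P1/RW1/US1/PS0)
  lvl1: tbl 0x3E, slot 4 ⇒ 0x41007 (P1/RW1/US1/PS0)
  lvl2: tbl 0x41, slot 26 ⇒ 0x42007 (P1/RW1/US1/PS0)
  ⇒ phys 0x4234D  [3 reads]
#3 VA=0x7C0000C84 (r,kernel):
  lvl0: tbl 0x30, slot 31 ⇒ 0x44087 (P1/RW1/US1/PS1)
  ⇒ phys 0x44C84 (huge @L0)  [1 reads]

Entries read for #2: 3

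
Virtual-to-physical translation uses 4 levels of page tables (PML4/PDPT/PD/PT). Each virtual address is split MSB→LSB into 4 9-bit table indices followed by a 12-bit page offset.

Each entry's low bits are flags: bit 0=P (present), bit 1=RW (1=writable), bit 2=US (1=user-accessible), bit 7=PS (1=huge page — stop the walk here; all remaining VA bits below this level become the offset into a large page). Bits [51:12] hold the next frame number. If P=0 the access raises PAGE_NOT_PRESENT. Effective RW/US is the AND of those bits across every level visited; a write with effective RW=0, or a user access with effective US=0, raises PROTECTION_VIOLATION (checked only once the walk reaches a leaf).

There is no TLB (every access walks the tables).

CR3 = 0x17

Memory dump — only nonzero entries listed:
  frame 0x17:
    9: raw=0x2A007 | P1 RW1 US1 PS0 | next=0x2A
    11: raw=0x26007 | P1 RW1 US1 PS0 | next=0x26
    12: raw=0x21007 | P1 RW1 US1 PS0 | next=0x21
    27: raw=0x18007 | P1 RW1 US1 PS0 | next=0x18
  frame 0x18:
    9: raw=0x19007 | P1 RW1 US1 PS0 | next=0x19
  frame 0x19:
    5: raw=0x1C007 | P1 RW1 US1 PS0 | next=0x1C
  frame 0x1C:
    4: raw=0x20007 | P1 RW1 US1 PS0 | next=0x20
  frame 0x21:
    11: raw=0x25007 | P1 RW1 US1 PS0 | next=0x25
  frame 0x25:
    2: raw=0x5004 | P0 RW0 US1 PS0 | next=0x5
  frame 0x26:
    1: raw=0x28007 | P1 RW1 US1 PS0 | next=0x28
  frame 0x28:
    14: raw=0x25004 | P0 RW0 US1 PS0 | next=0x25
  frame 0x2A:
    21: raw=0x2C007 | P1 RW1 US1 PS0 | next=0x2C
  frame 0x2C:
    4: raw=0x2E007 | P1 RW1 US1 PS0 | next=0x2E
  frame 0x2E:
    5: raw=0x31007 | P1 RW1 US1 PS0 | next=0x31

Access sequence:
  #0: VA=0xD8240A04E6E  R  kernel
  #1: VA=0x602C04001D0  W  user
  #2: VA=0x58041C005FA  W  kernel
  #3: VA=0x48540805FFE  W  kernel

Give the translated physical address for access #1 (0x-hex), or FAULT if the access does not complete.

Walk each access:
#0 VA=0xD8240A04E6E (r,kernel):
  lvl0: tbl 0x17, slot 27 ⇒ 0x18007 (P1/RW1/US1/PS0)
  lvl1: tbl 0x18, slot 9 ⇒ 0x19007 (P1/RW1/US1/PS0)
  lvl2: tbl 0x19, slot 5 ⇒ 0x1C007 (P1/RW1/US1/PS0)
  lvl3: tbl 0x1C, slot 4 ⇒ 0x20007 (P1/RW1/US1/PS0)
  ⇒ phys 0x20E6E  [4 reads]
#1 VA=0x602C04001D0 (w,user):
  lvl0: tbl 0x17, slot 12 ⇒ 0x21007 (P1/RW1/US1/PS0)
  lvl1: tbl 0x21, slot 11 ⇒ 0x25007 (P1/RW1/US1/PS0)
  lvl2: tbl 0x25, slot 2 ⇒ 0x5004 (P0/RW0/US1/PS0)
  ⇒ fault: PAGE_NOT_PRESENT  — 3 lookups
#2 VA=0x58041C005FA (w,kernel):
  lvl0: tbl 0x17, slot 11 ⇒ 0x26007 (P1/RW1/US1/PS0)
  lvl1: tbl 0x26, slot 1 ⇒ 0x28007 (P1/RW1/US1/PS0)
  lvl2: tbl 0x28, slot 14 ⇒ 0x25004 (P0/RW0/US1/PS0)
  ⇒ fault: PAGE_NOT_PRESENT  — 3 lookups
#3 VA=0x48540805FFE (w,kernel):
  lvl0: tbl 0x17, slot 9 ⇒ 0x2A007 (P1/RW1/US1/PS0)
  lvl1: tbl 0x2A, slot 21 ⇒ 0x2C007 (P1/RW1/US1/PS0)
  lvl2: tbl 0x2C, slot 4 ⇒ 0x2E007 (P1/RW1/US1/PS0)
  lvl3: tbl 0x2E, slot 5 ⇒ 0x31007 (P1/RW1/US1/PS0)
  ⇒ phys 0x31FFE  [4 reads]

Access #1 PA: FAULT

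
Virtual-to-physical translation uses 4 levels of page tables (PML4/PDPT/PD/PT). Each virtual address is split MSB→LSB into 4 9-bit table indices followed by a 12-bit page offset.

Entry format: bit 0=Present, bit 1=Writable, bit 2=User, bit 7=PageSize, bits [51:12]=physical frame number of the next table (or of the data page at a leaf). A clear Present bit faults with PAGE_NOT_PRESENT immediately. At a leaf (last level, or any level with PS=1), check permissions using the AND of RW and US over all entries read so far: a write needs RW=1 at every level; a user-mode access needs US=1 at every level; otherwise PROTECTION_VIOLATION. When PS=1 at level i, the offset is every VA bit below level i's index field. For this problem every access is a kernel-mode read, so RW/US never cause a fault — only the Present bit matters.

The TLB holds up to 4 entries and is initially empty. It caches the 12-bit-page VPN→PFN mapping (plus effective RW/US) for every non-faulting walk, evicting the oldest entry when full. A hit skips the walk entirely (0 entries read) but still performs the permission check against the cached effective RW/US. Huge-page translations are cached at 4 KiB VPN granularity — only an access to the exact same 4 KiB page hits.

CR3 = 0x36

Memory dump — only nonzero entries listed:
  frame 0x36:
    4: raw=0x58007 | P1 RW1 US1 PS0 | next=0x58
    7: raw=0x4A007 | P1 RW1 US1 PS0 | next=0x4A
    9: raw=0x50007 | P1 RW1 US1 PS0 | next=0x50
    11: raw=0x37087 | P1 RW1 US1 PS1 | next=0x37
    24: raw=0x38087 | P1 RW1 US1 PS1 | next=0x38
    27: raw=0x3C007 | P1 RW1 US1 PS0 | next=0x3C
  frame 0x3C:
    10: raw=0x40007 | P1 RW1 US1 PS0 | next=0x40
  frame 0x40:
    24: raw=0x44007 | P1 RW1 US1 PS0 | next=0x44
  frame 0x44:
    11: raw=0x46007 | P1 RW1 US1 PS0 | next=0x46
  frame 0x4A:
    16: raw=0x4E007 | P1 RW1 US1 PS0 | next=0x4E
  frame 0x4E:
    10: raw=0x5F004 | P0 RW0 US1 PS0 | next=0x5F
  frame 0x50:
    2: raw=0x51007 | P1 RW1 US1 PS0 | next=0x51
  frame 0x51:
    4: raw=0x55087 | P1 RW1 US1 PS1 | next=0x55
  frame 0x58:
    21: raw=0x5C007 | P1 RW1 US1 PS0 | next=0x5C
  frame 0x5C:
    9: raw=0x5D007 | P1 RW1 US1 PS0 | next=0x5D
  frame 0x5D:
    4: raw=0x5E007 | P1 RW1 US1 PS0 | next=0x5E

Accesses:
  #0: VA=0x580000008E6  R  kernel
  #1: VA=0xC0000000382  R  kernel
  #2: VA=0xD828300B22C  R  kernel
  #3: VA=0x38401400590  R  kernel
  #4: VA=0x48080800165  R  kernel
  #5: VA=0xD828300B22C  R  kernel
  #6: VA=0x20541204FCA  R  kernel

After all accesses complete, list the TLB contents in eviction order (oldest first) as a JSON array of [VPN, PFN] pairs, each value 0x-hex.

Per-access translation:
#0 VA=0x580000008E6 (r,kernel):
  lvl0: tbl 0x36, slot 11 ⇒ 0x37087 (P1/RW1/US1/PS1)
  → PA=0x378E6 (huge @L0)  (1 entries read)
#1 VA=0xC0000000382 (r,kernel):
  lvl0: tbl 0x36, slot 24 ⇒ 0x38087 (P1/RW1/US1/PS1)
  → PA=0x38382 (huge @L0)  (1 entries read)
#2 VA=0xD828300B22C (r,kernel):
  lvl0: tbl 0x36, slot 27 ⇒ 0x3C007 (P1/RW1/US1/PS0)
  lvl1: tbl 0x3C, slot 10 ⇒ 0x40007 (P1/RW1/US1/PS0)
  lvl2: tbl 0x40, slot 24 ⇒ 0x44007 (P1/RW1/US1/PS0)
  lvl3: tbl 0x44, slot 11 ⇒ 0x46007 (P1/RW1/US1/PS0)
  → PA=0x4622C  (4 entries read)
#3 VA=0x38401400590 (r,kernel):
  lvl0: tbl 0x36, slot 7 ⇒ 0x4A007 (P1/RW1/US1/PS0)
  lvl1: tbl 0x4A, slot 16 ⇒ 0x4E007 (P1/RW1/US1/PS0)
  lvl2: tbl 0x4E, slot 10 ⇒ 0x5F004 (P0/RW0/US1/PS0)
  ⇒ fault: PAGE_NOT_PRESENT  — 3 lookups
#4 VA=0x48080800165 (r,kernel):
  lvl0: tbl 0x36, slot 9 ⇒ 0x50007 (P1/RW1/US1/PS0)
  lvl1: tbl 0x50, slot 2 ⇒ 0x51007 (P1/RW1/US1/PS0)
  lvl2: tbl 0x51, slot 4 ⇒ 0x55087 (P1/RW1/US1/PS1)
  → PA=0x55165 (huge @L2)  (3 entries read)
#5 VA=0xD828300B22C (r,kernel):
  TLB hit vpn=0xD828300B → PA=0x4622C
#6 VA=0x20541204FCA (r,kernel):
  lvl0: tbl 0x36, slot 4 ⇒ 0x58007 (P1/RW1/US1/PS0)
  lvl1: tbl 0x58, slot 21 ⇒ 0x5C007 (P1/RW1/US1/PS0)
  lvl2: tbl 0x5C, slot 9 ⇒ 0x5D007 (P1/RW1/US1/PS0)
  lvl3: tbl 0x5D, slot 4 ⇒ 0x5E007 (P1/RW1/US1/PS0)
  → PA=0x5EFCA  (4 entries read)

TLB: [["0xC0000000", "0x38"], ["0xD828300B", "0x46"], ["0x48080800", "0x55"], ["0x20541204", "0x5E"]]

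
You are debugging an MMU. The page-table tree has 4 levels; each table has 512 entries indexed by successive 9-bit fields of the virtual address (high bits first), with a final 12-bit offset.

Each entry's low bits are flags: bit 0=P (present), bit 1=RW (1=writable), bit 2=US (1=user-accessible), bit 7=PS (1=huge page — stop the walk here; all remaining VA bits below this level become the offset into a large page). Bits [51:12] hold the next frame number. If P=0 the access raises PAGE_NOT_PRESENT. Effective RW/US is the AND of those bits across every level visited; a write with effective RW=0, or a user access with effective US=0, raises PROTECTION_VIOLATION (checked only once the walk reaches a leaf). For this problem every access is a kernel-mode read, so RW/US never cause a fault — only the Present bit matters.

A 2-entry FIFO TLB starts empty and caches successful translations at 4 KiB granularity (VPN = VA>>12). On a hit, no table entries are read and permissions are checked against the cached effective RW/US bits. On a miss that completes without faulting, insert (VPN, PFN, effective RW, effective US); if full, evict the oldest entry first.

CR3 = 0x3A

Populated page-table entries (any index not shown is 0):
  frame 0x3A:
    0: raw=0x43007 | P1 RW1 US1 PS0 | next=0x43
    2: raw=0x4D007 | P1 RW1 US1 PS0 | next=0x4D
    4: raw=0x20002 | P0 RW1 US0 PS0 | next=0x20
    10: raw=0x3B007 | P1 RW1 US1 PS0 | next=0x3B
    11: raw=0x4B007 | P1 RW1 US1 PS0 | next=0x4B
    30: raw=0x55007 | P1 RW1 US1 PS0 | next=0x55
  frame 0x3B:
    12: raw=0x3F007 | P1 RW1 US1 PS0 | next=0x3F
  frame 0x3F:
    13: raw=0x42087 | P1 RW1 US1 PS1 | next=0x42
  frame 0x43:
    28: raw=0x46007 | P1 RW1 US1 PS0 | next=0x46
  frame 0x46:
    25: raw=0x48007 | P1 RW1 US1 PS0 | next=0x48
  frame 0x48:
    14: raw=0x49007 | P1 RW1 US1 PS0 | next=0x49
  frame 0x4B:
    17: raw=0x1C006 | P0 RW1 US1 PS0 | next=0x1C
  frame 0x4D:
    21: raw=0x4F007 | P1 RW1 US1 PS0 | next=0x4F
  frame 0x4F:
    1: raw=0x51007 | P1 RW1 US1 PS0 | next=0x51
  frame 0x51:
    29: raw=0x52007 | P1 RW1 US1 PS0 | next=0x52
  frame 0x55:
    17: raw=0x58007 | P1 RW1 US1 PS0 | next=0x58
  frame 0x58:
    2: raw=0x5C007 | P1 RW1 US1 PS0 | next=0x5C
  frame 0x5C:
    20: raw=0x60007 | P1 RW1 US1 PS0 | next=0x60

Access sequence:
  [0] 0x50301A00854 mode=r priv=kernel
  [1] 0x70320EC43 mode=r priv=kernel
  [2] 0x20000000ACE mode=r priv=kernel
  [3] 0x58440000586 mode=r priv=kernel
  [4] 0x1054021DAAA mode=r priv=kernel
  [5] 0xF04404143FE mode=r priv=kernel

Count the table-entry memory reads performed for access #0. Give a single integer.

Walk each access:
#0 VA=0x50301A00854 (r,kernel):
  lvl0: tbl 0x3A, slot 10 ⇒ 0x3B007 (P1/RW1/US1/PS0)
  lvl1: tbl 0x3B, slot 12 ⇒ 0x3F007 (P1/RW1/US1/PS0)
  lvl2: tbl 0x3F, slot 13 ⇒ 0x42087 (P1/RW1/US1/PS1)
  ✓ 0x42854 (huge @L2)  — 3 lookups
#1 VA=0x70320EC43 (r,kernel):
  lvl0: tbl 0x3A, slot 0 ⇒ 0x43007 (P1/RW1/US1/PS0)
  lvl1: tbl 0x43, slot 28 ⇒ 0x46007 (P1/RW1/US1/PS0)
  lvl2: tbl 0x46, slot 25 ⇒ 0x48007 (P1/RW1/US1/PS0)
  lvl3: tbl 0x48, slot 14 ⇒ 0x49007 (P1/RW1/US1/PS0)
  ✓ 0x49C43  — 4 lookups
#2 VA=0x20000000ACE (r,kernel):
  lvl0: tbl 0x3A, slot 4 ⇒ 0x20002 (P0/RW1/US0/PS0)
  ⇒ fault: PAGE_NOT_PRESENT  — 1 lookups
#3 VA=0x58440000586 (r,kernel):
  lvl0: tbl 0x3A, slot 11 ⇒ 0x4B007 (P1/RW1/US1/PS0)
  lvl1: tbl 0x4B, slot 17 ⇒ 0x1C006 (P0/RW1/US1/PS0)
  ⇒ fault: PAGE_NOT_PRESENT  — 2 lookups
#4 VA=0x1054021DAAA (r,kernel):
  lvl0: tbl 0x3A, slot 2 ⇒ 0x4D007 (P1/RW1/US1/PS0)
  lvl1: tbl 0x4D, slot 21 ⇒ 0x4F007 (P1/RW1/US1/PS0)
  lvl2: tbl 0x4F, slot 1 ⇒ 0x51007 (P1/RW1/US1/PS0)
  lvl3: tbl 0x51, slot 29 ⇒ 0x52007 (P1/RW1/US1/PS0)
  ✓ 0x52AAA  — 4 lookups
#5 VA=0xF04404143FE (r,kernel):
  lvl0: tbl 0x3A, slot 30 ⇒ 0x55007 (P1/RW1/US1/PS0)
  lvl1: tbl 0x55, slot 17 ⇒ 0x58007 (P1/RW1/US1/PS0)
  lvl2: tbl 0x58, slot 2 ⇒ 0x5C007 (P1/RW1/US1/PS0)
  lvl3: tbl 0x5C, slot 20 ⇒ 0x60007 (P1/RW1/US1/PS0)
  ✓ 0x603FE  — 4 lookups

Entries read for #0: 3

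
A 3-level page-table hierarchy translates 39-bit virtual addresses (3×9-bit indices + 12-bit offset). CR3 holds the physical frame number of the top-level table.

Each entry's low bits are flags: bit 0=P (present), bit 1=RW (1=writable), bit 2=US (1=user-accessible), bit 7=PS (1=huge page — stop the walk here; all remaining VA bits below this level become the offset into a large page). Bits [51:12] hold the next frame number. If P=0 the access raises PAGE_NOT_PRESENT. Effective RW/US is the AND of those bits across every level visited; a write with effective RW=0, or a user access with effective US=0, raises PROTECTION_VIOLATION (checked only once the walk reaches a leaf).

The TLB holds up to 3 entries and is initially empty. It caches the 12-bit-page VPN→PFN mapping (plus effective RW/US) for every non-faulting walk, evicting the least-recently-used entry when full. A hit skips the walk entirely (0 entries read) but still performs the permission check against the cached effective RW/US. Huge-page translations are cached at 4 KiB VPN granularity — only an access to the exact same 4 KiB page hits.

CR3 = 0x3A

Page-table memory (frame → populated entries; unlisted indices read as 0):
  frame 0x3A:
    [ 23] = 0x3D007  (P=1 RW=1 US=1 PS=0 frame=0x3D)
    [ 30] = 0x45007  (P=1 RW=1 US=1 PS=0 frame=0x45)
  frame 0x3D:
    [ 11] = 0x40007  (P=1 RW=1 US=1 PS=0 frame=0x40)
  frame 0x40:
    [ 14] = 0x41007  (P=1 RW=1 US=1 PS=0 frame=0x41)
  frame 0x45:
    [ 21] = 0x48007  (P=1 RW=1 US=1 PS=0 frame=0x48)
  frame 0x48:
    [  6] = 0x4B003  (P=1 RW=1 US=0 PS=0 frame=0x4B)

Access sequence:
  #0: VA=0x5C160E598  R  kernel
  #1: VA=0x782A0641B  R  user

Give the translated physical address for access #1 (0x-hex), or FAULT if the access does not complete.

Walk each access:
#0 VA=0x5C160E598 (r,kernel):
  [0] read 0x3A idx=23: raw=0x3D007 flags P=1 W=1 U=1 S=0
  [1] read 0x3D idx=11: raw=0x40007 flags P=1 W=1 U=1 S=0
  [2] read 0x40 idx=14: raw=0x41007 flags P=1 W=1 U=1 S=0
  ✓ 0x41598  — 3 lookups
#1 VA=0x782A0641B (r,user):
  [0] read 0x3A idx=30: raw=0x45007 flags P=1 W=1 U=1 S=0
  [1] read 0x45 idx=21: raw=0x48007 flags P=1 W=1 U=1 S=0
  [2] read 0x48 idx=6: raw=0x4B003 flags P=1 W=1 U=0 S=0
  → PROTECTION_VIOLATION  (3 entries read)

Access #1 PA: FAULT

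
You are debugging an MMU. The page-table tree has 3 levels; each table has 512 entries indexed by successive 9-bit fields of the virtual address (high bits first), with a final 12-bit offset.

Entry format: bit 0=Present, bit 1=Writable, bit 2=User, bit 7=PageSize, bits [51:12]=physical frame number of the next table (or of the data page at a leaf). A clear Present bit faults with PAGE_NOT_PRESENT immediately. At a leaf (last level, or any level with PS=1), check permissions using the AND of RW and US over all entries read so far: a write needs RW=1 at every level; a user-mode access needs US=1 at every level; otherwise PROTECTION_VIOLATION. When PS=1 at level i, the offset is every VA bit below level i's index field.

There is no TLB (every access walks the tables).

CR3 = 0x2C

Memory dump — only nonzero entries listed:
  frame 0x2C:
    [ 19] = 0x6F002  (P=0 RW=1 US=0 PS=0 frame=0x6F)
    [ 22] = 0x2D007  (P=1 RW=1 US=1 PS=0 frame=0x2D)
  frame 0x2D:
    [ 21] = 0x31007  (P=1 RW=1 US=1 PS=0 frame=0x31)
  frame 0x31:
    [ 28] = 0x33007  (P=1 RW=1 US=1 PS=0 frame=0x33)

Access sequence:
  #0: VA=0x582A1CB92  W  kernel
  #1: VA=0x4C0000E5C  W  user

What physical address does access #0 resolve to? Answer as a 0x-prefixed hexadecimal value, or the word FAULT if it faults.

Trace:
#0 VA=0x582A1CB92 (w,kernel):
  L0 @0x2C[22] → 0x2D007  P=1,RW=1,US=1,PS=0
  L1 @0x2D[21] → 0x31007  P=1,RW=1,US=1,PS=0
  L2 @0x31[28] → 0x33007  P=1,RW=1,US=1,PS=0
  → PA=0x33B92  (3 entries read)
#1 VA=0x4C0000E5C (w,user):
  L0 @0x2C[19] → 0x6F002  P=0,RW=1,US=0,PS=0
  → PAGE_NOT_PRESENT  (1 entries read)

Access #0 PA: 0x33B92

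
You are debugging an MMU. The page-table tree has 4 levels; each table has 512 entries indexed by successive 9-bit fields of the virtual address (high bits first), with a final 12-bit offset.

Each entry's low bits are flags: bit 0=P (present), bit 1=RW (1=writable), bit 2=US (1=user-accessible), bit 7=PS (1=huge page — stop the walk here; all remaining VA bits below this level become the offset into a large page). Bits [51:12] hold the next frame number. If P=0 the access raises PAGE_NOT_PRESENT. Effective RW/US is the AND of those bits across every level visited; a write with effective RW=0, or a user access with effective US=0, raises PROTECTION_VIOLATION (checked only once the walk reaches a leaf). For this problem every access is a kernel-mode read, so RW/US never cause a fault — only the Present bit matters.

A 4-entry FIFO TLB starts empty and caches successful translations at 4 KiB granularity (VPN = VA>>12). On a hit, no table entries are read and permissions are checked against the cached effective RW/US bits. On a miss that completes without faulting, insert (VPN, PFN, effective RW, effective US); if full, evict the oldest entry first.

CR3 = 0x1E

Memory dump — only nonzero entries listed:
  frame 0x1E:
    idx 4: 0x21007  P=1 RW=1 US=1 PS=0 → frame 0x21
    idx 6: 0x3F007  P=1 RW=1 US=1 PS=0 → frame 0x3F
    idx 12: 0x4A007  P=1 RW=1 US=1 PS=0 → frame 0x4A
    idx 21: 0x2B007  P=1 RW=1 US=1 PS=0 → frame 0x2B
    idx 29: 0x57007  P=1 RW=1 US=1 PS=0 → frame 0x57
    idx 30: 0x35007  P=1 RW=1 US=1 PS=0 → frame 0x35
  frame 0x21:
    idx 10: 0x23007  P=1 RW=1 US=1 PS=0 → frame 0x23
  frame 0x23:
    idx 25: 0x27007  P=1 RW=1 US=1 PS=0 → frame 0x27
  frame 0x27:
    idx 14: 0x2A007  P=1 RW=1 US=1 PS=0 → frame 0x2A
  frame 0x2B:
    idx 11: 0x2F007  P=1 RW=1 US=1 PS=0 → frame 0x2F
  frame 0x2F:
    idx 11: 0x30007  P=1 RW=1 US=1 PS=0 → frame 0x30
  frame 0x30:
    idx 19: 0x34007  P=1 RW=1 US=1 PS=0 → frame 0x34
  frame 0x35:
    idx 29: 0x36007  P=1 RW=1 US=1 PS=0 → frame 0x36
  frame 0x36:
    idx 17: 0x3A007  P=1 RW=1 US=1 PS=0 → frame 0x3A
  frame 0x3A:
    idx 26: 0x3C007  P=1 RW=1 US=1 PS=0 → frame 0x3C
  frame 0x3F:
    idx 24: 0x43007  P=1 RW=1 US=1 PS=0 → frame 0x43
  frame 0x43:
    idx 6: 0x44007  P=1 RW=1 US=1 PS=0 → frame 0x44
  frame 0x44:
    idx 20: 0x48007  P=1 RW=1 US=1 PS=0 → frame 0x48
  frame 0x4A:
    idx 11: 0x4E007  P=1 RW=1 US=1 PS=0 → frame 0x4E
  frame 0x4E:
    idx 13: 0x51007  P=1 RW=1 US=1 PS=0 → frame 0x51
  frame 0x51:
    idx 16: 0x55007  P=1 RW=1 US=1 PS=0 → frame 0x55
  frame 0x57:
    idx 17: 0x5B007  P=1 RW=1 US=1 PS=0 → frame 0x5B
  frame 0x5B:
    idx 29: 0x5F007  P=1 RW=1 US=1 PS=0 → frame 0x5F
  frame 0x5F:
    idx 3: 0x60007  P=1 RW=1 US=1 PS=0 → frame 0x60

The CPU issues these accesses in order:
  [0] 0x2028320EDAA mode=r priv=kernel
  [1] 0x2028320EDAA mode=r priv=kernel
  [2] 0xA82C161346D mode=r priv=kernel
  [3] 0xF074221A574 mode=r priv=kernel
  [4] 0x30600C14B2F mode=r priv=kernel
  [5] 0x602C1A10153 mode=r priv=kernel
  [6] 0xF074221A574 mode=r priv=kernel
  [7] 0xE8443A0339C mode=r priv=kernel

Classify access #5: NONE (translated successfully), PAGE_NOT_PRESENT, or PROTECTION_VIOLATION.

Walk each access:
#0 VA=0x2028320EDAA (r,kernel):
  L0 @0x1E[4] → 0x21007  P=1,RW=1,US=1,PS=0
  L1 @0x21[10] → 0x23007  P=1,RW=1,US=1,PS=0
  L2 @0x23[25] → 0x27007  P=1,RW=1,US=1,PS=0
  L3 @0x27[14] → 0x2A007  P=1,RW=1,US=1,PS=0
  ✓ 0x2ADAA  — 4 lookups
#1 VA=0x2028320EDAA (r,kernel):
  TLB hit vpn=0x2028320E → PA=0x2ADAA
#2 VA=0xA82C161346D (r,kernel):
  L0 @0x1E[21] → 0x2B007  P=1,RW=1,US=1,PS=0
  L1 @0x2B[11] → 0x2F007  P=1,RW=1,US=1,PS=0
  L2 @0x2F[11] → 0x30007  P=1,RW=1,US=1,PS=0
  L3 @0x30[19] → 0x34007  P=1,RW=1,US=1,PS=0
  ✓ 0x3446D  — 4 lookups
#3 VA=0xF074221A574 (r,kernel):
  L0 @0x1E[30] → 0x35007  P=1,RW=1,US=1,PS=0
  L1 @0x35[29] → 0x36007  P=1,RW=1,US=1,PS=0
  L2 @0x36[17] → 0x3A007  P=1,RW=1,US=1,PS=0
  L3 @0x3A[26] → 0x3C007  P=1,RW=1,US=1,PS=0
  ✓ 0x3C574  — 4 lookups
#4 VA=0x30600C14B2F (r,kernel):
  L0 @0x1E[6] → 0x3F007  P=1,RW=1,US=1,PS=0
  L1 @0x3F[24] → 0x43007  P=1,RW=1,US=1,PS=0
  L2 @0x43[6] → 0x44007  P=1,RW=1,US=1,PS=0
  L3 @0x44[20] → 0x48007  P=1,RW=1,US=1,PS=0
  ✓ 0x48B2F  — 4 lookups
#5 VA=0x602C1A10153 (r,kernel):
  L0 @0x1E[12] → 0x4A007  P=1,RW=1,US=1,PS=0
  L1 @0x4A[11] → 0x4E007  P=1,RW=1,US=1,PS=0
  L2 @0x4E[13] → 0x51007  P=1,RW=1,US=1,PS=0
  L3 @0x51[16] → 0x55007  P=1,RW=1,US=1,PS=0
  ✓ 0x55153  — 4 lookups
#6 VA=0xF074221A574 (r,kernel):
  TLB hit vpn=0xF074221A → PA=0x3C574
#7 VA=0xE8443A0339C (r,kernel):
  L0 @0x1E[29] → 0x57007  P=1,RW=1,US=1,PS=0
  L1 @0x57[17] → 0x5B007  P=1,RW=1,US=1,PS=0
  L2 @0x5B[29] → 0x5F007  P=1,RW=1,US=1,PS=0
  L3 @0x5F[3] → 0x60007  P=1,RW=1,US=1,PS=0
  ✓ 0x6039C  — 4 lookups

Access #5 fault: NONE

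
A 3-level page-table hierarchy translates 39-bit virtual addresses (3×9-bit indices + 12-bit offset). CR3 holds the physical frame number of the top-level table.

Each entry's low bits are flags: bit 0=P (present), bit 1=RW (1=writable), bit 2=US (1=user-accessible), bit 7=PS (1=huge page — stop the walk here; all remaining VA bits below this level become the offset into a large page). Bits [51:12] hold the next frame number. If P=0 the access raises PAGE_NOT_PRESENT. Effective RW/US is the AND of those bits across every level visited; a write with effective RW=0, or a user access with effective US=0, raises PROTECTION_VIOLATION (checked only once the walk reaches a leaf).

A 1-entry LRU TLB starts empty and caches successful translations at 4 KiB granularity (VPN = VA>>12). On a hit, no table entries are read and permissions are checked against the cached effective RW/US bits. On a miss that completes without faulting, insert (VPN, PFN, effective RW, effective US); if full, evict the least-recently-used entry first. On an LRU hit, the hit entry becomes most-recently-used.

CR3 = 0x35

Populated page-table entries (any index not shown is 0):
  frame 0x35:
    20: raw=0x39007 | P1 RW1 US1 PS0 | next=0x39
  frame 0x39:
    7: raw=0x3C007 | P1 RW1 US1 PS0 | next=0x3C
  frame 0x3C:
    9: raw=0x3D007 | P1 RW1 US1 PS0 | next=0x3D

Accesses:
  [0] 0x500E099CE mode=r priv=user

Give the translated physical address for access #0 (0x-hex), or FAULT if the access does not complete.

Trace:
#0 VA=0x500E099CE (r,user):
  lvl0: tbl 0x35, slot 20 ⇒ 0x39007 (P1/RW1/US1/PS0)
  lvl1: tbl 0x39, slot 7 ⇒ 0x3C007 (P1/RW1/US1/PS0)
  lvl2: tbl 0x3C, slot 9 ⇒ 0x3D007 (P1/RW1/US1/PS0)
  ⇒ phys 0x3D9CE  [3 reads]

Access #0 PA: 0x3D9CE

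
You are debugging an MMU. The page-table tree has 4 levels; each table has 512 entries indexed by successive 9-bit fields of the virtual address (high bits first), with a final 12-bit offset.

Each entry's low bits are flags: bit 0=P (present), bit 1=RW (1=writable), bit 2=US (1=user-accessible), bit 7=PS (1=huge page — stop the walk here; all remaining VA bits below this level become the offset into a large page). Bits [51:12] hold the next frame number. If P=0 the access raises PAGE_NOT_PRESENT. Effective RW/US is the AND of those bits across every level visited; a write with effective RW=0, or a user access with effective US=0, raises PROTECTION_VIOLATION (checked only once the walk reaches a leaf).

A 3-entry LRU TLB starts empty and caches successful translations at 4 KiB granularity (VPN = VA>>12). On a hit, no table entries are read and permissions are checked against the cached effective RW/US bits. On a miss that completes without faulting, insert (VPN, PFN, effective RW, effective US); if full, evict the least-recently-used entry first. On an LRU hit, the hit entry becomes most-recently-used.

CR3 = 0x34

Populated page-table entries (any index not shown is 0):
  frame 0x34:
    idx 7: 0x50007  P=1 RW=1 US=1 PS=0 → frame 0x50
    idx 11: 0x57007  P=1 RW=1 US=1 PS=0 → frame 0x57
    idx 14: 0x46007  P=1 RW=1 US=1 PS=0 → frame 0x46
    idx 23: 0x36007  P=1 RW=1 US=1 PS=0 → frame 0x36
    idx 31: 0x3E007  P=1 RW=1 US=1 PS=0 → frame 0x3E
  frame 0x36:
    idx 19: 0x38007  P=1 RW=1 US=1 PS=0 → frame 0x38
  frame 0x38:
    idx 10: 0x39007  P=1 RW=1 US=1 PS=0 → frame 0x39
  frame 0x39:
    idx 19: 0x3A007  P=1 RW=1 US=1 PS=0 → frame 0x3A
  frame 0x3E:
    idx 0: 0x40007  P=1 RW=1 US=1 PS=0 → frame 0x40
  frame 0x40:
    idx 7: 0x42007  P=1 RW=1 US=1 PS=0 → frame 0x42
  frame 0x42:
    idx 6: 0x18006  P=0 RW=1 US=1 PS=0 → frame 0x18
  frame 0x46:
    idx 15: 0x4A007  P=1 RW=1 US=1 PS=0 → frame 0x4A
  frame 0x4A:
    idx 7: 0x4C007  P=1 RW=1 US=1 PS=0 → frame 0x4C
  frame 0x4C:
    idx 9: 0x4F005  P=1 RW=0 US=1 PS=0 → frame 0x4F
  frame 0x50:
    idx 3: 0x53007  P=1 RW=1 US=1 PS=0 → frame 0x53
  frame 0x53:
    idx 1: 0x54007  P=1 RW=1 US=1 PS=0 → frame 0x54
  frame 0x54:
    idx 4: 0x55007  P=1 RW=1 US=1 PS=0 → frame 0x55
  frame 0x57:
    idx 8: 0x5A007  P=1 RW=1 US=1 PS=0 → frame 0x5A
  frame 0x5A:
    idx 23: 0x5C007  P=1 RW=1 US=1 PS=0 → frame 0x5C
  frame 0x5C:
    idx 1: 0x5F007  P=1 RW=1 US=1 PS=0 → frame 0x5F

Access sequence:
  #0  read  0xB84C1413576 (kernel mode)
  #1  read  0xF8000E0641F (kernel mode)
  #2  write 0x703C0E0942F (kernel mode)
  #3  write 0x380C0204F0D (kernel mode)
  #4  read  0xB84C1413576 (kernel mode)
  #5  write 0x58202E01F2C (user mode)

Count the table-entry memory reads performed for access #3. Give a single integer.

Per-access translation:
#0 VA=0xB84C1413576 (r,kernel):
  lvl0: tbl 0x34, slot 23 ⇒ 0x36007 (P1/RW1/US1/PS0)
  lvl1: tbl 0x36, slot 19 ⇒ 0x38007 (P1/RW1/US1/PS0)
  lvl2: tbl 0x38, slot 10 ⇒ 0x39007 (P1/RW1/US1/PS0)
  lvl3: tbl 0x39, slot 19 ⇒ 0x3A007 (P1/RW1/US1/PS0)
  → PA=0x3A576  (4 entries read)
#1 VA=0xF8000E0641F (r,kernel):
  lvl0: tbl 0x34, slot 31 ⇒ 0x3E007 (P1/RW1/US1/PS0)
  lvl1: tbl 0x3E, slot 0 ⇒ 0x40007 (P1/RW1/US1/PS0)
  lvl2: tbl 0x40, slot 7 ⇒ 0x42007 (P1/RW1/US1/PS0)
  lvl3: tbl 0x42, slot 6 ⇒ 0x18006 (P0/RW1/US1/PS0)
  ✗ PAGE_NOT_PRESENT  [4 reads]
#2 VA=0x703C0E0942F (w,kernel):
  lvl0: tbl 0x34, slot 14 ⇒ 0x46007 (P1/RW1/US1/PS0)
  lvl1: tbl 0x46, slot 15 ⇒ 0x4A007 (P1/RW1/US1/PS0)
  lvl2: tbl 0x4A, slot 7 ⇒ 0x4C007 (P1/RW1/US1/PS0)
  lvl3: tbl 0x4C, slot 9 ⇒ 0x4F005 (P1/RW0/US1/PS0)
  ✗ PROTECTION_VIOLATION  [4 reads]
#3 VA=0x380C0204F0D (w,kernel):
  lvl0: tbl 0x34, slot 7 ⇒ 0x50007 (P1/RW1/US1/PS0)
  lvl1: tbl 0x50, slot 3 ⇒ 0x53007 (P1/RW1/US1/PS0)
  lvl2: tbl 0x53, slot 1 ⇒ 0x54007 (P1/RW1/US1/PS0)
  lvl3: tbl 0x54, slot 4 ⇒ 0x55007 (P1/RW1/US1/PS0)
  → PA=0x55F0D  (4 entries read)
#4 VA=0xB84C1413576 (r,kernel):
  TLB hit vpn=0xB84C1413 → PA=0x3A576
#5 VA=0x58202E01F2C (w,user):
  lvl0: tbl 0x34, slot 11 ⇒ 0x57007 (P1/RW1/US1/PS0)
  lvl1: tbl 0x57, slot 8 ⇒ 0x5A007 (P1/RW1/US1/PS0)
  lvl2: tbl 0x5A, slot 23 ⇒ 0x5C007 (P1/RW1/US1/PS0)
  lvl3: tbl 0x5C, slot 1 ⇒ 0x5F007 (P1/RW1/US1/PS0)
  → PA=0x5FF2C  (4 entries read)

Entries read for #3: 4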